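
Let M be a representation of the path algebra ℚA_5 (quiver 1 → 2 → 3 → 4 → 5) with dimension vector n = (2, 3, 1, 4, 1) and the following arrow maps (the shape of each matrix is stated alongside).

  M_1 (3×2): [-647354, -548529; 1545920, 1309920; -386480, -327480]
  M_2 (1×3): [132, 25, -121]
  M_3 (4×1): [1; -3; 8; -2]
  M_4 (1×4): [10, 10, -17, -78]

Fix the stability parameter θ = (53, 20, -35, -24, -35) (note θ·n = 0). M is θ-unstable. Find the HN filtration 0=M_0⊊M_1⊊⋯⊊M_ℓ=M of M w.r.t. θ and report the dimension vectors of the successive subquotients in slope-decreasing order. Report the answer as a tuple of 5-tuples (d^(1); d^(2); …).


Via rank(M_{q-1}∘⋯∘M_p): M ≅ I[1,1], I[1,4], I[2,2]^2, I[4,4]^2, I[4,5].
μ_θ-semistable layers: μ^(1)=53; μ^(2)=20; μ^(3)=7/2; μ^(4)=-24; μ^(5)=-59/2

((1, 0, 0, 0, 0); (0, 2, 0, 0, 0); (1, 1, 1, 1, 0); (0, 0, 0, 2, 0); (0, 0, 0, 1, 1))


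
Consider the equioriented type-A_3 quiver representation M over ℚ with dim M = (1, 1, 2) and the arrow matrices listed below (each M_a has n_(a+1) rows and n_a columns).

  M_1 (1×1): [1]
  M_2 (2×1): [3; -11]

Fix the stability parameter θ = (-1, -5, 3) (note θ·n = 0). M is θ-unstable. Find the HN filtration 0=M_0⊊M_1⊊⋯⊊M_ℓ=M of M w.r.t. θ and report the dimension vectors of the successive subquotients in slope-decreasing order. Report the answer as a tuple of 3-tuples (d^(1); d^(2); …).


Via rank(M_{q-1}∘⋯∘M_p): M ≅ I[1,3], I[3,3].
μ_θ-semistable layers: μ^(1)=3; μ^(2)=-3

((0, 0, 2); (1, 1, 0))


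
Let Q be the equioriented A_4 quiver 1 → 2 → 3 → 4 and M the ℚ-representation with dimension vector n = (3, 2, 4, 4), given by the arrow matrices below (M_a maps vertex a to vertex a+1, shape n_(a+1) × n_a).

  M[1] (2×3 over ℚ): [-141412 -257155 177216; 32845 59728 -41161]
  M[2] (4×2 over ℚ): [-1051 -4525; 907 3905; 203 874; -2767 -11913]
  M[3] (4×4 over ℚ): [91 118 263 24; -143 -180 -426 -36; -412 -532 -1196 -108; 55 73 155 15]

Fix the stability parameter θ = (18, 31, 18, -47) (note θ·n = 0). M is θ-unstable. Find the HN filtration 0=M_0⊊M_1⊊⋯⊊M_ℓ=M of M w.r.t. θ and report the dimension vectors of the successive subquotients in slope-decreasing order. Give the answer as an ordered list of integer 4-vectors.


Interval decomposition of M: I[1,1], I[1,4]^2, I[3,3], I[3,4], I[4,4].
HN type (ℓ=4): μ^(1)=18; μ^(2)=5; μ^(3)=-29/2; μ^(4)=-47

((1, 0, 1, 0); (2, 2, 2, 2); (0, 0, 1, 1); (0, 0, 0, 1))


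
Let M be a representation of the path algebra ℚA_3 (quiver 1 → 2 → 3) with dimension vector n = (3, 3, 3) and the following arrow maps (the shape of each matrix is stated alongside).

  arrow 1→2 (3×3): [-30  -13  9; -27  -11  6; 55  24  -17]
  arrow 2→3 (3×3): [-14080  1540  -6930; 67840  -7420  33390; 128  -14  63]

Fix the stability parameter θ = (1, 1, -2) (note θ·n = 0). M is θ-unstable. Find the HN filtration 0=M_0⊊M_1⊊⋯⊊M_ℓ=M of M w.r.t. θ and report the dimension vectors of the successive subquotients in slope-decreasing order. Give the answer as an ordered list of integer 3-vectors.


Interval decomposition of M: I[1,1], I[1,2], I[1,3], I[2,2], I[3,3]^2.
HN type (ℓ=3): μ^(1)=1; μ^(2)=0; μ^(3)=-2

((2, 2, 0); (1, 1, 1); (0, 0, 2))


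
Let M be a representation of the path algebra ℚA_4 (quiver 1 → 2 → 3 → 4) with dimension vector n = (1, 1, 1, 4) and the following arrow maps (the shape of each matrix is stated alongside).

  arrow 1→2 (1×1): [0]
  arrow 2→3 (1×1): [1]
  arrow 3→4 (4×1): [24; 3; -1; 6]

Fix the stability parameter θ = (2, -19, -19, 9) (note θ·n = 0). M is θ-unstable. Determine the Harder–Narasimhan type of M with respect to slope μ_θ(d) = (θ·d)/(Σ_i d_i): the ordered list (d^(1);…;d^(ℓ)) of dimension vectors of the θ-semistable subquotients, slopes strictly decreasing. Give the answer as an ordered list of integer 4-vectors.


Interval decomposition of M: I[1,1], I[2,4], I[4,4]^3.
HN type (ℓ=3): μ^(1)=9; μ^(2)=2; μ^(3)=-19

((0, 0, 0, 4); (1, 0, 0, 0); (0, 1, 1, 0))


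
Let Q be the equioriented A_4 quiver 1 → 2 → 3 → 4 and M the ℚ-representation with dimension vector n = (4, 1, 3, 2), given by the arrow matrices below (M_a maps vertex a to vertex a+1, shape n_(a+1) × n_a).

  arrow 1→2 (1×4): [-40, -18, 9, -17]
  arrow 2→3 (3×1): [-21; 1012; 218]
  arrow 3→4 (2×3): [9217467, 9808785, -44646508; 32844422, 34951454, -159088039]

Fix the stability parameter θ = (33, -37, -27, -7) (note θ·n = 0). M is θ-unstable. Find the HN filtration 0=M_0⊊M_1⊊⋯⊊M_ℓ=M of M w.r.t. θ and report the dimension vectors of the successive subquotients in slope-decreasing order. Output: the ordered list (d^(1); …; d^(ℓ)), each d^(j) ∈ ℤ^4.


Interval decomposition of M: I[1,1]^3, I[1,4], I[3,3], I[3,4].
HN type (ℓ=4): μ^(1)=33; μ^(2)=-7; μ^(3)=-31/3; μ^(4)=-27

((3, 0, 0, 0); (0, 0, 0, 2); (1, 1, 1, 0); (0, 0, 2, 0))


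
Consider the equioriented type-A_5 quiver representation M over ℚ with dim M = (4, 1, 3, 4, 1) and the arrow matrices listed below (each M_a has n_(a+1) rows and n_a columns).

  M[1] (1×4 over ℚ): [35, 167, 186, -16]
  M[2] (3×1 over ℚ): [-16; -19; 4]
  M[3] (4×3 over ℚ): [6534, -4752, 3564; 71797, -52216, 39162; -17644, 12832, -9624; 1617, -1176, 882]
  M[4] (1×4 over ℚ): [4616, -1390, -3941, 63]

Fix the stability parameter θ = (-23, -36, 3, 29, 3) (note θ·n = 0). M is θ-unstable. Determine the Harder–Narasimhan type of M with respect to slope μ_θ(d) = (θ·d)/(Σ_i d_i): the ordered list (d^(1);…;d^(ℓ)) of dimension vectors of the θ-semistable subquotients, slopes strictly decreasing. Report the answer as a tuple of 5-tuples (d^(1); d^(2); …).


Barcode: M ≅ I[1,1]^3, I[1,3], I[3,3], I[3,5], I[4,4]^3. HN layers by μ_θ (5 steps, strictly decreasing):
  μ^(1)=29; μ^(2)=16; μ^(3)=3; μ^(4)=-23; μ^(5)=-59/2

((0, 0, 0, 3, 0); (0, 0, 0, 1, 1); (0, 0, 3, 0, 0); (3, 0, 0, 0, 0); (1, 1, 0, 0, 0))


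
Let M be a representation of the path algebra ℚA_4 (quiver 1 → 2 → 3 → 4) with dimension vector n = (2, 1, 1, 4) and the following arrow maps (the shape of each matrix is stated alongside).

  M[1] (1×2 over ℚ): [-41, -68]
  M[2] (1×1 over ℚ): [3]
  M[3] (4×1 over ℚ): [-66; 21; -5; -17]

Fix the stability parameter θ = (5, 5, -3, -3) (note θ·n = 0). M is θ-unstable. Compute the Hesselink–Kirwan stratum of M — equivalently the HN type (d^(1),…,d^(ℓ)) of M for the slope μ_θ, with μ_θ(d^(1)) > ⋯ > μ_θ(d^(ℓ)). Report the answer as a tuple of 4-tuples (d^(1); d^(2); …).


Barcode: M ≅ I[1,1], I[1,4], I[4,4]^3. HN layers by μ_θ (3 steps, strictly decreasing):
  μ^(1)=5; μ^(2)=1; μ^(3)=-3

((1, 0, 0, 0); (1, 1, 1, 1); (0, 0, 0, 3))


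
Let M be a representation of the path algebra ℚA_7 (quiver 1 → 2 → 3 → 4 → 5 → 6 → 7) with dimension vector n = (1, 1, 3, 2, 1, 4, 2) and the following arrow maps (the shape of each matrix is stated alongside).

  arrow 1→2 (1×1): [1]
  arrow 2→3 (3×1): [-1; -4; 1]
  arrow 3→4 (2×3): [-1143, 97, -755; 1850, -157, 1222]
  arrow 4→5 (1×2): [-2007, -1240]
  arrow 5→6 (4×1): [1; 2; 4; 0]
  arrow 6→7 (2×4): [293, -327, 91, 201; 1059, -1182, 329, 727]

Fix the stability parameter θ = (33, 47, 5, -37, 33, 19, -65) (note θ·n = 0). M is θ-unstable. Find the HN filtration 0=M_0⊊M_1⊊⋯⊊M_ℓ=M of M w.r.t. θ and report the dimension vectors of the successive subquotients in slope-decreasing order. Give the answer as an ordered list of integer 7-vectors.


Via rank(M_{q-1}∘⋯∘M_p): M ≅ I[1,3], I[3,4], I[3,7], I[6,6]^2, I[6,7].
μ_θ-semistable layers: μ^(1)=85/3; μ^(2)=19; μ^(3)=-13/3; μ^(4)=-16; μ^(5)=-23

((1, 1, 1, 0, 0, 0, 0); (0, 0, 0, 0, 0, 2, 0); (0, 0, 0, 0, 1, 1, 1); (0, 0, 2, 2, 0, 0, 0); (0, 0, 0, 0, 0, 1, 1))


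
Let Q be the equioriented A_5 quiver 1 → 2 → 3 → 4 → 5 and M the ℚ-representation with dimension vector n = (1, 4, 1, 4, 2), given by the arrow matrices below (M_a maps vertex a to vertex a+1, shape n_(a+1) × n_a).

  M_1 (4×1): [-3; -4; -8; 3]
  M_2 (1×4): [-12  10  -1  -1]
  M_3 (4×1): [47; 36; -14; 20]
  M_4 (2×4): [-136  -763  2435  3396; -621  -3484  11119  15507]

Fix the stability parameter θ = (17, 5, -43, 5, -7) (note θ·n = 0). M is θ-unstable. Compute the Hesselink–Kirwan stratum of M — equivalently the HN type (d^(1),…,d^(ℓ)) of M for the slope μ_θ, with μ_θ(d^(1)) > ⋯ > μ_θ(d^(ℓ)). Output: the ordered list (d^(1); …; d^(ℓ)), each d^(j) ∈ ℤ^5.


Barcode: M ≅ I[1,5], I[2,2]^3, I[4,4]^2, I[4,5]. HN layers by μ_θ (3 steps, strictly decreasing):
  μ^(1)=5; μ^(2)=-1; μ^(3)=-7

((0, 3, 0, 2, 0); (0, 0, 0, 2, 2); (1, 1, 1, 0, 0))


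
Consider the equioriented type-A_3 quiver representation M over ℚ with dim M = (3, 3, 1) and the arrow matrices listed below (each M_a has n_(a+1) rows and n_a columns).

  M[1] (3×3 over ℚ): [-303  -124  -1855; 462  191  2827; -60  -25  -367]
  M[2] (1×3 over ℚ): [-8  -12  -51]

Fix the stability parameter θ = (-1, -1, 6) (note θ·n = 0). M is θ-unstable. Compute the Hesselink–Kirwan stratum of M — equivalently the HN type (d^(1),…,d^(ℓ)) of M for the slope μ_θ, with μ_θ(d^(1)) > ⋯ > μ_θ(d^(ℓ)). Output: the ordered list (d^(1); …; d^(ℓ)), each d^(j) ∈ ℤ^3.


Barcode: M ≅ I[1,1], I[1,2], I[1,3], I[2,2]. HN layers by μ_θ (2 steps, strictly decreasing):
  μ^(1)=6; μ^(2)=-1

((0, 0, 1); (3, 3, 0))


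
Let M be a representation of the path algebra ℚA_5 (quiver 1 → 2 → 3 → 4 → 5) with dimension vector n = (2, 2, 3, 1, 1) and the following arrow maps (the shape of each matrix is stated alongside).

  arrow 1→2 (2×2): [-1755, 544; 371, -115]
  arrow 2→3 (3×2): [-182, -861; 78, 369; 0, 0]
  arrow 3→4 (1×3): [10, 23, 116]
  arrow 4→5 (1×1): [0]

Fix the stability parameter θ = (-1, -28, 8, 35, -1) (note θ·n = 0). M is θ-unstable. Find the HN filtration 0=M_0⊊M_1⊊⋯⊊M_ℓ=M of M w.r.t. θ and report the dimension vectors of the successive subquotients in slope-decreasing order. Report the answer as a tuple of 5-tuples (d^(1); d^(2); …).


Via rank(M_{q-1}∘⋯∘M_p): M ≅ I[1,2], I[1,4], I[3,3]^2, I[5,5].
μ_θ-semistable layers: μ^(1)=35; μ^(2)=8; μ^(3)=-1; μ^(4)=-29/2

((0, 0, 0, 1, 0); (0, 0, 3, 0, 0); (0, 0, 0, 0, 1); (2, 2, 0, 0, 0))


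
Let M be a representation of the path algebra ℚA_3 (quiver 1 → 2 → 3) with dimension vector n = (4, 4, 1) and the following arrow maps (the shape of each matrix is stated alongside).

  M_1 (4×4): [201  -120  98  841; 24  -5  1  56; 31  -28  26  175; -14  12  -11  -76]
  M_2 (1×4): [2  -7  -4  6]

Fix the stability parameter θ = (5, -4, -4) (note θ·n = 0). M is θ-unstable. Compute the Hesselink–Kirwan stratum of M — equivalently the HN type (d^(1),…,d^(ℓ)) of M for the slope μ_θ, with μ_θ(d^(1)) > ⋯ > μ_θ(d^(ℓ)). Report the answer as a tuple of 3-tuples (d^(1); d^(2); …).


Interval decomposition of M: I[1,1], I[1,2]^2, I[1,3], I[2,2].
HN type (ℓ=4): μ^(1)=5; μ^(2)=1/2; μ^(3)=-1; μ^(4)=-4

((1, 0, 0); (2, 2, 0); (1, 1, 1); (0, 1, 0))


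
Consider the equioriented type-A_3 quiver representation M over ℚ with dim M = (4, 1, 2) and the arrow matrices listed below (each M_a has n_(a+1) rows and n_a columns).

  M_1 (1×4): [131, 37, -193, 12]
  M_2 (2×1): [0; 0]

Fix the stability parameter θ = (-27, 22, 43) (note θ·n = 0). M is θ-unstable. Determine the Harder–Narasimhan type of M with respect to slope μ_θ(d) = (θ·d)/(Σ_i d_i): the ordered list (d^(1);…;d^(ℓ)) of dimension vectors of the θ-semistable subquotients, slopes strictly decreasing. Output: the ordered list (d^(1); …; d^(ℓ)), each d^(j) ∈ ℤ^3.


Interval decomposition of M: I[1,1]^3, I[1,2], I[3,3]^2.
HN type (ℓ=3): μ^(1)=43; μ^(2)=22; μ^(3)=-27

((0, 0, 2); (0, 1, 0); (4, 0, 0))


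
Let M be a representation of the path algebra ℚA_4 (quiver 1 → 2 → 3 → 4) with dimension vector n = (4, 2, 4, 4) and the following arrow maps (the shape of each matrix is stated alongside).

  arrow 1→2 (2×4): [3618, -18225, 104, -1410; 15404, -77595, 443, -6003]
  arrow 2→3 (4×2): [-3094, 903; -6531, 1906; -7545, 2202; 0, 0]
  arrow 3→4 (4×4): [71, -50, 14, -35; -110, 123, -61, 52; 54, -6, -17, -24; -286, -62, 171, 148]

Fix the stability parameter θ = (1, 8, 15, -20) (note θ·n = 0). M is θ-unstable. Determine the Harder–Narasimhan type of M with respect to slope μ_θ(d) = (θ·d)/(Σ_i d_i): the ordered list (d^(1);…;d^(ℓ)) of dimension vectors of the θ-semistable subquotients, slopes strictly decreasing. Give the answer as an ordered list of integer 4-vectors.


Interval decomposition of M: I[1,1]^2, I[1,4]^2, I[3,3], I[3,4], I[4,4].
HN type (ℓ=4): μ^(1)=15; μ^(2)=1; μ^(3)=-5/2; μ^(4)=-20

((0, 0, 1, 0); (4, 2, 2, 2); (0, 0, 1, 1); (0, 0, 0, 1))


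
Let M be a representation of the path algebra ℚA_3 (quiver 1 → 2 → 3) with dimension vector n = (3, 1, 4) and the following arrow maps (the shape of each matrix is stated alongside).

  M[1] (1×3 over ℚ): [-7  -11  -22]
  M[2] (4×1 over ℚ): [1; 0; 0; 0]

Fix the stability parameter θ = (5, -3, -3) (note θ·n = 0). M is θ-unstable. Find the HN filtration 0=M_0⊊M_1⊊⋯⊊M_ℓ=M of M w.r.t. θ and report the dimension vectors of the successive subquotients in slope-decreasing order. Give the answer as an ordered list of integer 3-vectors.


Barcode: M ≅ I[1,1]^2, I[1,3], I[3,3]^3. HN layers by μ_θ (3 steps, strictly decreasing):
  μ^(1)=5; μ^(2)=-1/3; μ^(3)=-3

((2, 0, 0); (1, 1, 1); (0, 0, 3))


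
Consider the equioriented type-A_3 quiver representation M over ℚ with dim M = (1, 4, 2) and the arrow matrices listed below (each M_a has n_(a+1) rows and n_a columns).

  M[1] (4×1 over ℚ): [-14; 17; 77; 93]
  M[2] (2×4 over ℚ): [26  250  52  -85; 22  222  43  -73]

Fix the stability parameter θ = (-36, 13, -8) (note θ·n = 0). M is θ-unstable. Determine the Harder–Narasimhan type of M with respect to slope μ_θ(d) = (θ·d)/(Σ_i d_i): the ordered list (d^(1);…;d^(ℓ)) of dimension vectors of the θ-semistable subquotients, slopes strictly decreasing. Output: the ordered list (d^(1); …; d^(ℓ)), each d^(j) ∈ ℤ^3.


Barcode: M ≅ I[1,3], I[2,2]^2, I[2,3]. HN layers by μ_θ (3 steps, strictly decreasing):
  μ^(1)=13; μ^(2)=5/2; μ^(3)=-36

((0, 2, 0); (0, 2, 2); (1, 0, 0))


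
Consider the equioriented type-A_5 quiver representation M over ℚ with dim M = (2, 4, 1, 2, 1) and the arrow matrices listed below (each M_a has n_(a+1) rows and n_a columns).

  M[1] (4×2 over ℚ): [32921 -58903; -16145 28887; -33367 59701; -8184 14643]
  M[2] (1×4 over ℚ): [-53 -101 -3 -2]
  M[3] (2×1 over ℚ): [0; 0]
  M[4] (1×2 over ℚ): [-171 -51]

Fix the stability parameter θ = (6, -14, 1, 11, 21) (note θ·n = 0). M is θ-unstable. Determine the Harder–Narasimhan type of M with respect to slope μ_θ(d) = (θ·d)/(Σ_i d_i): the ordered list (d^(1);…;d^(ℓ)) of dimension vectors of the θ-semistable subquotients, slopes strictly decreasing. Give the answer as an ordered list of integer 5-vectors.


Via rank(M_{q-1}∘⋯∘M_p): M ≅ I[1,2], I[1,3], I[2,2]^2, I[4,4], I[4,5].
μ_θ-semistable layers: μ^(1)=21; μ^(2)=11; μ^(3)=1; μ^(4)=-4; μ^(5)=-14

((0, 0, 0, 0, 1); (0, 0, 0, 2, 0); (0, 0, 1, 0, 0); (2, 2, 0, 0, 0); (0, 2, 0, 0, 0))


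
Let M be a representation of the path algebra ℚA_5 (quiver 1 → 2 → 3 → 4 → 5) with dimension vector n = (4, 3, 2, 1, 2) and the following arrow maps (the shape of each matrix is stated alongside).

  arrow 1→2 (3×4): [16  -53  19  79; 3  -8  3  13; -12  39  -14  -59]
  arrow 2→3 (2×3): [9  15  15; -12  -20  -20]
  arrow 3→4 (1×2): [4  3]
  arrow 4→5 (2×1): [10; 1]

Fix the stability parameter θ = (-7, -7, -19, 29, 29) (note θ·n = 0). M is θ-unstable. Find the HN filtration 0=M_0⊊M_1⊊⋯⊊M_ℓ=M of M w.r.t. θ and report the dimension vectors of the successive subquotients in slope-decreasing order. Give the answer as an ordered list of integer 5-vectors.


Barcode: M ≅ I[1,1], I[1,2]^2, I[1,3], I[3,5], I[5,5]. HN layers by μ_θ (4 steps, strictly decreasing):
  μ^(1)=29; μ^(2)=-7; μ^(3)=-11; μ^(4)=-19

((0, 0, 0, 1, 2); (3, 2, 0, 0, 0); (1, 1, 1, 0, 0); (0, 0, 1, 0, 0))


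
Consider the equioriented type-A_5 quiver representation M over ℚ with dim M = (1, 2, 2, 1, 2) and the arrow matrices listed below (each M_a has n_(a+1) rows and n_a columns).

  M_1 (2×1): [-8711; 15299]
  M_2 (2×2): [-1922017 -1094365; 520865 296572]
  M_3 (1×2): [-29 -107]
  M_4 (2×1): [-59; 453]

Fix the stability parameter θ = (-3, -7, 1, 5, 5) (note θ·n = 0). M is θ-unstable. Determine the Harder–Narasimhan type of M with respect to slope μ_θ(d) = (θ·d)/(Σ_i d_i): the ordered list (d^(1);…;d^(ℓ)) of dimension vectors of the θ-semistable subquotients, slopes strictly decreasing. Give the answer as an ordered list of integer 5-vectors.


Interval decomposition of M: I[1,5], I[2,3], I[5,5].
HN type (ℓ=4): μ^(1)=5; μ^(2)=1; μ^(3)=-5; μ^(4)=-7

((0, 0, 0, 1, 2); (0, 0, 2, 0, 0); (1, 1, 0, 0, 0); (0, 1, 0, 0, 0))


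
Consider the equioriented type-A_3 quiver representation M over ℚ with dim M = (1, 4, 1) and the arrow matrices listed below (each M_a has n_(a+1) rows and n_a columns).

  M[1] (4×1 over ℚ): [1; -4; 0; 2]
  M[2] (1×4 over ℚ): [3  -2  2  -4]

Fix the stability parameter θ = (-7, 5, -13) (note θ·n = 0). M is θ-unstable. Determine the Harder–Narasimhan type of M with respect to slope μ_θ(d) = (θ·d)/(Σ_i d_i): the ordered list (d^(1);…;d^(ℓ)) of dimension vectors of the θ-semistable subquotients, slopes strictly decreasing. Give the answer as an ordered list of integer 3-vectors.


Interval decomposition of M: I[1,3], I[2,2]^3.
HN type (ℓ=3): μ^(1)=5; μ^(2)=-4; μ^(3)=-7

((0, 3, 0); (0, 1, 1); (1, 0, 0))


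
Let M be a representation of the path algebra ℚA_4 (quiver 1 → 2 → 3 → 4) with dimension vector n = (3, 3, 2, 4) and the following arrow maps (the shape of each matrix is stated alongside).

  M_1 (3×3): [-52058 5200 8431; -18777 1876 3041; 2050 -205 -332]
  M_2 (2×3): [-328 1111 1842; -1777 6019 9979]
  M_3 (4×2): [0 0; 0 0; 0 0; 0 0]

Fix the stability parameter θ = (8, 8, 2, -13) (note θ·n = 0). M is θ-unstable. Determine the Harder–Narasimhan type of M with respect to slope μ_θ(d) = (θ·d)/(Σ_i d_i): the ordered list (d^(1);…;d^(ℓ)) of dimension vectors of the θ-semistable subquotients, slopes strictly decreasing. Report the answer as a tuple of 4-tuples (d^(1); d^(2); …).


Interval decomposition of M: I[1,2], I[1,3]^2, I[4,4]^4.
HN type (ℓ=3): μ^(1)=8; μ^(2)=6; μ^(3)=-13

((1, 1, 0, 0); (2, 2, 2, 0); (0, 0, 0, 4))


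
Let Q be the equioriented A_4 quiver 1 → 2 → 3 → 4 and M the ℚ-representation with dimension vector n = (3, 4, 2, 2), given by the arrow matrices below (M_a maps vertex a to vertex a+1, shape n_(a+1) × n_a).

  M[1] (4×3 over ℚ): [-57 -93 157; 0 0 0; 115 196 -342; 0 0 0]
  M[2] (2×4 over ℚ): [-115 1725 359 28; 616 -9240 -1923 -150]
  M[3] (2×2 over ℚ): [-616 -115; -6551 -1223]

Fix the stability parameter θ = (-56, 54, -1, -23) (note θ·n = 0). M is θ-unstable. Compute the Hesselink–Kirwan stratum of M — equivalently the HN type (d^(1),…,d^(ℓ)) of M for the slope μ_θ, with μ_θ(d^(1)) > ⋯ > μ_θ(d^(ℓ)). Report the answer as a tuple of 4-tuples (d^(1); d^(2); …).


Via rank(M_{q-1}∘⋯∘M_p): M ≅ I[1,1], I[1,4]^2, I[2,2]^2.
μ_θ-semistable layers: μ^(1)=54; μ^(2)=10; μ^(3)=-56

((0, 2, 0, 0); (0, 2, 2, 2); (3, 0, 0, 0))


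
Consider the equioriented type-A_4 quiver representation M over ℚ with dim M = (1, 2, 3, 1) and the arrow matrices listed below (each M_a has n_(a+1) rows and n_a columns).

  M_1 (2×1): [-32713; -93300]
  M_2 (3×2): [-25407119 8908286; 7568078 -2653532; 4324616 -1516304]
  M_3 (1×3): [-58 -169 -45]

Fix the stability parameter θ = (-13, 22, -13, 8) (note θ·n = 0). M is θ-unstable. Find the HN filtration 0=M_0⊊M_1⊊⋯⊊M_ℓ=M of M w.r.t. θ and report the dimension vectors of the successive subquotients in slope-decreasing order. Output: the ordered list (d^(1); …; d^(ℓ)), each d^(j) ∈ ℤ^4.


Barcode: M ≅ I[1,3], I[2,2], I[3,3], I[3,4]. HN layers by μ_θ (4 steps, strictly decreasing):
  μ^(1)=22; μ^(2)=8; μ^(3)=9/2; μ^(4)=-13

((0, 1, 0, 0); (0, 0, 0, 1); (0, 1, 1, 0); (1, 0, 2, 0))


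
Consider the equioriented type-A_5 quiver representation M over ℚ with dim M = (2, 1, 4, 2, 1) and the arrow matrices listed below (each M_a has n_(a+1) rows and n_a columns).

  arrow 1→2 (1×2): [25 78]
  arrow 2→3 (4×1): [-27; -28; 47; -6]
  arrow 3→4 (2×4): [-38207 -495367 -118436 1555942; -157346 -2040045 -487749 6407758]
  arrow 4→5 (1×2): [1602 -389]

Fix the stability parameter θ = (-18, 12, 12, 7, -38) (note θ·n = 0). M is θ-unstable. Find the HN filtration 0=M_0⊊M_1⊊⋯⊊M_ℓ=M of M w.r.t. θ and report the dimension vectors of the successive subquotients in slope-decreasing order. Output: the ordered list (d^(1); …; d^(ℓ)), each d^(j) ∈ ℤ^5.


Interval decomposition of M: I[1,1], I[1,5], I[3,3]^2, I[3,4].
HN type (ℓ=4): μ^(1)=12; μ^(2)=19/2; μ^(3)=-7/4; μ^(4)=-18

((0, 0, 2, 0, 0); (0, 0, 1, 1, 0); (0, 1, 1, 1, 1); (2, 0, 0, 0, 0))


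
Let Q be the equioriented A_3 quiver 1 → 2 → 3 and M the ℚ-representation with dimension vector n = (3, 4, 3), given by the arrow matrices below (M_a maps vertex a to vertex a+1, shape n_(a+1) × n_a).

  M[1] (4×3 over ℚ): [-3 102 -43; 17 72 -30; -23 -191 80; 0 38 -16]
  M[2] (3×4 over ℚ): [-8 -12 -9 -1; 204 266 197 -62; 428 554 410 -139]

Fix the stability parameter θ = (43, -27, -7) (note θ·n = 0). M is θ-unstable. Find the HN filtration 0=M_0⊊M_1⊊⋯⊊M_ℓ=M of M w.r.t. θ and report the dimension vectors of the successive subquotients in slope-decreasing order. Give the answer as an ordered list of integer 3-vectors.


Via rank(M_{q-1}∘⋯∘M_p): M ≅ I[1,2]^2, I[1,3], I[2,3], I[3,3].
μ_θ-semistable layers: μ^(1)=8; μ^(2)=3; μ^(3)=-7; μ^(4)=-27

((2, 2, 0); (1, 1, 1); (0, 0, 2); (0, 1, 0))


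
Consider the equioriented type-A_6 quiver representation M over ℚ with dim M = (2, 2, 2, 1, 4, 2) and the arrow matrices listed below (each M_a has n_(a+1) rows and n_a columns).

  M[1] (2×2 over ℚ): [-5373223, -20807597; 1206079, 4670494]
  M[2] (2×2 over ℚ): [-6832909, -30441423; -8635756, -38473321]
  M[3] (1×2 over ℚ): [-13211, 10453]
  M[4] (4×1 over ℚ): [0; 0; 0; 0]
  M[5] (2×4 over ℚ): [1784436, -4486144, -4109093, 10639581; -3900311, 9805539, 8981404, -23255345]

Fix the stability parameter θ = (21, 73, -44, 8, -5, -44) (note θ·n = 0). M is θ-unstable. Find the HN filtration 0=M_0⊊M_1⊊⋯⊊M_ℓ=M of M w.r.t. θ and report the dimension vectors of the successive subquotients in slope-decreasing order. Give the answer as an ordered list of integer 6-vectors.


Barcode: M ≅ I[1,3], I[1,4], I[5,5]^2, I[5,6]^2. HN layers by μ_θ (4 steps, strictly decreasing):
  μ^(1)=50/3; μ^(2)=29/2; μ^(3)=-5; μ^(4)=-49/2

((1, 1, 1, 0, 0, 0); (1, 1, 1, 1, 0, 0); (0, 0, 0, 0, 2, 0); (0, 0, 0, 0, 2, 2))


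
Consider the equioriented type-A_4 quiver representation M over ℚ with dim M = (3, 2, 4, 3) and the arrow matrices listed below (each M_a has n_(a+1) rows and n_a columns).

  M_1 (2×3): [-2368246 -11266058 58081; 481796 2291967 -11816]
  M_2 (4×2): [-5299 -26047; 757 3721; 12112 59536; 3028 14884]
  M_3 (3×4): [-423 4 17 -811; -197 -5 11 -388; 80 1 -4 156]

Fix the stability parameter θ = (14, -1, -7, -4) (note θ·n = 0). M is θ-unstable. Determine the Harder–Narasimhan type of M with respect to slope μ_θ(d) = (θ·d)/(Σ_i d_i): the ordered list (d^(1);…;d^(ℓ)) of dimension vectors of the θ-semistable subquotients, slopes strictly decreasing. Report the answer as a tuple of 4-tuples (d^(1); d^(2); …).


Interval decomposition of M: I[1,1], I[1,2], I[1,4], I[3,3], I[3,4]^2.
HN type (ℓ=5): μ^(1)=14; μ^(2)=13/2; μ^(3)=1/2; μ^(4)=-4; μ^(5)=-7

((1, 0, 0, 0); (1, 1, 0, 0); (1, 1, 1, 1); (0, 0, 0, 2); (0, 0, 3, 0))


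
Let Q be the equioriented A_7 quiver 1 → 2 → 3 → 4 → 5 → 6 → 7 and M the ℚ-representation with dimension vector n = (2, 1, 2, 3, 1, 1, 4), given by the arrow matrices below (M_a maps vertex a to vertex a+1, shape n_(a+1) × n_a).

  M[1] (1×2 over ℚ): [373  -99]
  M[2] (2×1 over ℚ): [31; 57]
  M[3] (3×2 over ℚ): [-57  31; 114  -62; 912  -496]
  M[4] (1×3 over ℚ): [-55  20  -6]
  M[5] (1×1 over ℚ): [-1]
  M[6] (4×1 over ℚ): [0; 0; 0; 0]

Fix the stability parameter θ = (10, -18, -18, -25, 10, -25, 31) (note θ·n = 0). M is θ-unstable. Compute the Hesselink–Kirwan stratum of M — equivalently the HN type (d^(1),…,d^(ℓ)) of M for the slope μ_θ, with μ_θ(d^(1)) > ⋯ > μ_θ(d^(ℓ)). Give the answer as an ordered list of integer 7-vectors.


Barcode: M ≅ I[1,1], I[1,3], I[3,6], I[4,4]^2, I[7,7]^4. HN layers by μ_θ (6 steps, strictly decreasing):
  μ^(1)=31; μ^(2)=10; μ^(3)=-15/2; μ^(4)=-26/3; μ^(5)=-43/2; μ^(6)=-25

((0, 0, 0, 0, 0, 0, 4); (1, 0, 0, 0, 0, 0, 0); (0, 0, 0, 0, 1, 1, 0); (1, 1, 1, 0, 0, 0, 0); (0, 0, 1, 1, 0, 0, 0); (0, 0, 0, 2, 0, 0, 0))


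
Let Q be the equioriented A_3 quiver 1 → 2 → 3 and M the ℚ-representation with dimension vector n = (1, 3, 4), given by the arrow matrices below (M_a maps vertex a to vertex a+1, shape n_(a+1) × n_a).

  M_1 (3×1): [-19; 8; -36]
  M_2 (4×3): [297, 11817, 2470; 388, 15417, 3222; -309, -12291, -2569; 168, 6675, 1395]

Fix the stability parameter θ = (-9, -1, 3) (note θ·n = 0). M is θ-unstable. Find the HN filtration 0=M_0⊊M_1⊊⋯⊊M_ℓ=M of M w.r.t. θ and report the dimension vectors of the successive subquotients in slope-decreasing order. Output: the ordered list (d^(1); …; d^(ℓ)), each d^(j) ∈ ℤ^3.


Via rank(M_{q-1}∘⋯∘M_p): M ≅ I[1,3], I[2,3]^2, I[3,3].
μ_θ-semistable layers: μ^(1)=3; μ^(2)=-1; μ^(3)=-9

((0, 0, 4); (0, 3, 0); (1, 0, 0))


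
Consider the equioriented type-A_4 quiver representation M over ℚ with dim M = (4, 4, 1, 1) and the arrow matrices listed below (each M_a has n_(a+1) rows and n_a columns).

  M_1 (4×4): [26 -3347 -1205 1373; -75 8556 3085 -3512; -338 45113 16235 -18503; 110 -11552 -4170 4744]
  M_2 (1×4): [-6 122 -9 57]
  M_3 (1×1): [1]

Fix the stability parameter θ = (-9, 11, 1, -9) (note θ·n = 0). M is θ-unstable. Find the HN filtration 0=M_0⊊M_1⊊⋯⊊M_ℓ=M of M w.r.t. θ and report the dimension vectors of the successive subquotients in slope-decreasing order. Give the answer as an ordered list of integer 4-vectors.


Interval decomposition of M: I[1,1]^2, I[1,2], I[1,4], I[2,2]^2.
HN type (ℓ=3): μ^(1)=11; μ^(2)=1; μ^(3)=-9

((0, 3, 0, 0); (0, 1, 1, 1); (4, 0, 0, 0))


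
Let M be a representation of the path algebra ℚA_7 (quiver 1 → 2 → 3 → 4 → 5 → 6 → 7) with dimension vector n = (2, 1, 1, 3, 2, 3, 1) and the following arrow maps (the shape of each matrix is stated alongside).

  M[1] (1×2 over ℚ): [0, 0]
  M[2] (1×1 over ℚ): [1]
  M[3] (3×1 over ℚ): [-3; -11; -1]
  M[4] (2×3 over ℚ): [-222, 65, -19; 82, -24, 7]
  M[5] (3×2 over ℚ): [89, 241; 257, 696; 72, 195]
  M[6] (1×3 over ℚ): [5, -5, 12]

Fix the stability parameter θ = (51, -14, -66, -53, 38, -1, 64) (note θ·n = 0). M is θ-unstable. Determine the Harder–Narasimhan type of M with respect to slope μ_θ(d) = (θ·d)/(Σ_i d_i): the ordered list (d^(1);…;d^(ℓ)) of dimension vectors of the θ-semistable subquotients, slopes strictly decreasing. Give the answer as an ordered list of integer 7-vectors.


Interval decomposition of M: I[1,1]^2, I[2,7], I[4,4], I[4,6], I[6,6].
HN type (ℓ=6): μ^(1)=64; μ^(2)=51; μ^(3)=37/2; μ^(4)=-1; μ^(5)=-133/3; μ^(6)=-53

((0, 0, 0, 0, 0, 0, 1); (2, 0, 0, 0, 0, 0, 0); (0, 0, 0, 0, 2, 2, 0); (0, 0, 0, 0, 0, 1, 0); (0, 1, 1, 1, 0, 0, 0); (0, 0, 0, 2, 0, 0, 0))


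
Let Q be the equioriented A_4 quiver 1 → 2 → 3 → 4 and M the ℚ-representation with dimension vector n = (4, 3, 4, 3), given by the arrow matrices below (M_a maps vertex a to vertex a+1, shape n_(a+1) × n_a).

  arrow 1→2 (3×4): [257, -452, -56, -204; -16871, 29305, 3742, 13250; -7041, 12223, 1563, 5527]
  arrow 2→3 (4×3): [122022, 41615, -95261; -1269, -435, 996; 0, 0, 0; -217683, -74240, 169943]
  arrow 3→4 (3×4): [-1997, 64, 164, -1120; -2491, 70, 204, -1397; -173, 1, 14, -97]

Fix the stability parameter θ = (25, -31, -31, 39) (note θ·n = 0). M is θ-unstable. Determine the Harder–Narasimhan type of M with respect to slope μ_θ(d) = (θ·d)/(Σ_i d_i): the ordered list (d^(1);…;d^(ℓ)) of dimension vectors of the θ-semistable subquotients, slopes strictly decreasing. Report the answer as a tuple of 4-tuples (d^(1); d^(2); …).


Via rank(M_{q-1}∘⋯∘M_p): M ≅ I[1,1], I[1,2], I[1,4]^2, I[3,3], I[3,4].
μ_θ-semistable layers: μ^(1)=39; μ^(2)=25; μ^(3)=-3; μ^(4)=-37/3; μ^(5)=-31

((0, 0, 0, 3); (1, 0, 0, 0); (1, 1, 0, 0); (2, 2, 2, 0); (0, 0, 2, 0))


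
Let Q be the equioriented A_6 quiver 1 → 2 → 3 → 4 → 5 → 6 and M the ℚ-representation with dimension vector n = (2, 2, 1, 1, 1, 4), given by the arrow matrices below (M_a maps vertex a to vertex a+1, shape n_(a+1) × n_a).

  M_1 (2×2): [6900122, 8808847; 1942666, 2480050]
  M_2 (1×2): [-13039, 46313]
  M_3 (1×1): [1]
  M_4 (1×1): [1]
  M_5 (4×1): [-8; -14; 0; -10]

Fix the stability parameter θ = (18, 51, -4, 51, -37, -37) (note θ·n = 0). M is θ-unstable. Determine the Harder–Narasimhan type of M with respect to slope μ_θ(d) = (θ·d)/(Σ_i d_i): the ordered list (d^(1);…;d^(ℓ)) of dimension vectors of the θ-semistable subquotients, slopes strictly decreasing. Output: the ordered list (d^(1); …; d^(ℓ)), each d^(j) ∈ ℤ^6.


Barcode: M ≅ I[1,2], I[1,6], I[6,6]^3. HN layers by μ_θ (4 steps, strictly decreasing):
  μ^(1)=51; μ^(2)=18; μ^(3)=7; μ^(4)=-37

((0, 1, 0, 0, 0, 0); (1, 0, 0, 0, 0, 0); (1, 1, 1, 1, 1, 1); (0, 0, 0, 0, 0, 3))


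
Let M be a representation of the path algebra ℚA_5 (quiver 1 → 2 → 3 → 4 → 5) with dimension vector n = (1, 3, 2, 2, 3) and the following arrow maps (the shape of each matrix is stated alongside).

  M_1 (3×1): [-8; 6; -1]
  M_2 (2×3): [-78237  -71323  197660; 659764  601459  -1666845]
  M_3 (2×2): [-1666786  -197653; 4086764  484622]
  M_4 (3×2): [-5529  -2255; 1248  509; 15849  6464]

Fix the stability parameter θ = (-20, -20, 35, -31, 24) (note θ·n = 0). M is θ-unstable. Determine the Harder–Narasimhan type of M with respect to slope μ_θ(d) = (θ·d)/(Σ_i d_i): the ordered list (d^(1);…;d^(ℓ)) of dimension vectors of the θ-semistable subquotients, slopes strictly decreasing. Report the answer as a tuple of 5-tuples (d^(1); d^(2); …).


Interval decomposition of M: I[1,5], I[2,2], I[2,3], I[4,5], I[5,5].
HN type (ℓ=5): μ^(1)=35; μ^(2)=24; μ^(3)=2; μ^(4)=-20; μ^(5)=-31

((0, 0, 1, 0, 0); (0, 0, 0, 0, 3); (0, 0, 1, 1, 0); (1, 3, 0, 0, 0); (0, 0, 0, 1, 0))


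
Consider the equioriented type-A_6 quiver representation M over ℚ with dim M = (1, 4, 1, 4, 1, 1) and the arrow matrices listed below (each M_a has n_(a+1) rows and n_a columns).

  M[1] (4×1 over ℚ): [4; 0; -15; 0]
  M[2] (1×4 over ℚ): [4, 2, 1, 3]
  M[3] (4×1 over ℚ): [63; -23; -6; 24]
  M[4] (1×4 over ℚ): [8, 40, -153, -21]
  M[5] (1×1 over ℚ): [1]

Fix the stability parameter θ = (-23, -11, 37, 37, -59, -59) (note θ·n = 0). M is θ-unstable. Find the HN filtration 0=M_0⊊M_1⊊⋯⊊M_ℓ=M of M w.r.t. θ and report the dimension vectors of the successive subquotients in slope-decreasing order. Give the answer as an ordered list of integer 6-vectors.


Barcode: M ≅ I[1,6], I[2,2]^3, I[4,4]^3. HN layers by μ_θ (3 steps, strictly decreasing):
  μ^(1)=37; μ^(2)=-11; μ^(3)=-23

((0, 0, 0, 3, 0, 0); (0, 4, 1, 1, 1, 1); (1, 0, 0, 0, 0, 0))


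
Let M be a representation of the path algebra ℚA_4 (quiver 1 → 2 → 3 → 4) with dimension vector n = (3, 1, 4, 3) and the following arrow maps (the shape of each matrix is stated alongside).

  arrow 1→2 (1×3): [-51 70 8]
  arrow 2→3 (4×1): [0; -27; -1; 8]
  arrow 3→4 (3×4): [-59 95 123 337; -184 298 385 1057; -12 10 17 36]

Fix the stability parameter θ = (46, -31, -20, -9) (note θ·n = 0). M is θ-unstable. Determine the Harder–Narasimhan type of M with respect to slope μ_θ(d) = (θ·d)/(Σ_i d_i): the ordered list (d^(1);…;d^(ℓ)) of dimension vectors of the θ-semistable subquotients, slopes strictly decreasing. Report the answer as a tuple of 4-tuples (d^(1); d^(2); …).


Barcode: M ≅ I[1,1]^2, I[1,4], I[3,3], I[3,4]^2. HN layers by μ_θ (4 steps, strictly decreasing):
  μ^(1)=46; μ^(2)=-7/2; μ^(3)=-9; μ^(4)=-20

((2, 0, 0, 0); (1, 1, 1, 1); (0, 0, 0, 2); (0, 0, 3, 0))


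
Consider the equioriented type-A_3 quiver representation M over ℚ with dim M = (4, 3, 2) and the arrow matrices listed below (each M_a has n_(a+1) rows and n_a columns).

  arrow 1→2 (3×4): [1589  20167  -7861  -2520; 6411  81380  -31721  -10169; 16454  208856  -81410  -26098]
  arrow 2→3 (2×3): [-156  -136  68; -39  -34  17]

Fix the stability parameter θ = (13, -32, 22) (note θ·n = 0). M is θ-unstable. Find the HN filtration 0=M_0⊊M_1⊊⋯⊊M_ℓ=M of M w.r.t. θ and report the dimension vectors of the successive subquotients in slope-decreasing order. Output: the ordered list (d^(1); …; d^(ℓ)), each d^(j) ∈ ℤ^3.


Interval decomposition of M: I[1,1]^2, I[1,2], I[1,3], I[2,2], I[3,3].
HN type (ℓ=4): μ^(1)=22; μ^(2)=13; μ^(3)=-19/2; μ^(4)=-32

((0, 0, 2); (2, 0, 0); (2, 2, 0); (0, 1, 0))


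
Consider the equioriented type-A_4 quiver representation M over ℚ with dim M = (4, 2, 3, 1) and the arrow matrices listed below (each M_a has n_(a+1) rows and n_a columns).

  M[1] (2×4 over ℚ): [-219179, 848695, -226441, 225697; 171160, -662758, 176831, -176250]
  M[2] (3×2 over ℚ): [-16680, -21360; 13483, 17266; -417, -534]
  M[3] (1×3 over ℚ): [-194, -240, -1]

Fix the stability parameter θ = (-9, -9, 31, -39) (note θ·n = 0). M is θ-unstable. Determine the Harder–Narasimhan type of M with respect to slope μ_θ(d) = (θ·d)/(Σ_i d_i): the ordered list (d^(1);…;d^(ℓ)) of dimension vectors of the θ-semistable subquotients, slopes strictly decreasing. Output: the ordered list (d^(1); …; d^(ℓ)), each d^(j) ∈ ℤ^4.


Barcode: M ≅ I[1,1]^2, I[1,2], I[1,4], I[3,3]^2. HN layers by μ_θ (3 steps, strictly decreasing):
  μ^(1)=31; μ^(2)=-4; μ^(3)=-9

((0, 0, 2, 0); (0, 0, 1, 1); (4, 2, 0, 0))


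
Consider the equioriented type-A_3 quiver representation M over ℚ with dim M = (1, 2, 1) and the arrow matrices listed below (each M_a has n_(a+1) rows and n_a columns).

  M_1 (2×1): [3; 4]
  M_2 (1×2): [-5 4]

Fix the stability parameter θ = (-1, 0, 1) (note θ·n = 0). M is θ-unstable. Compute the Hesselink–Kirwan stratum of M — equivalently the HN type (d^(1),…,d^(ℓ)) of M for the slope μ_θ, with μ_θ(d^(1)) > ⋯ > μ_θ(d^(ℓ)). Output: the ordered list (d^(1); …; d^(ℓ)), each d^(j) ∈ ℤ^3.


Interval decomposition of M: I[1,3], I[2,2].
HN type (ℓ=3): μ^(1)=1; μ^(2)=0; μ^(3)=-1

((0, 0, 1); (0, 2, 0); (1, 0, 0))


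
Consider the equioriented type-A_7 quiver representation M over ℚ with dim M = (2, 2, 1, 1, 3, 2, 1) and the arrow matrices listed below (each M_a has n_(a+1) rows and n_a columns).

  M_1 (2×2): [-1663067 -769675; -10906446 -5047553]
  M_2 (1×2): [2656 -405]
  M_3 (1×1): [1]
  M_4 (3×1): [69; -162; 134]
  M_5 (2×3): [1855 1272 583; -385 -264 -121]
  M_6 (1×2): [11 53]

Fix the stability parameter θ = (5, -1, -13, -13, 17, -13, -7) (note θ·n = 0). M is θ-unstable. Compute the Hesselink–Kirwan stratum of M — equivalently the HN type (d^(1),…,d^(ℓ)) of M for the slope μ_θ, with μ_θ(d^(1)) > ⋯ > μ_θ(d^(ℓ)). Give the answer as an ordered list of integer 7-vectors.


Via rank(M_{q-1}∘⋯∘M_p): M ≅ I[1,2], I[1,6], I[5,5]^2, I[6,7].
μ_θ-semistable layers: μ^(1)=17; μ^(2)=2; μ^(3)=-11/2; μ^(4)=-7; μ^(5)=-13

((0, 0, 0, 0, 2, 0, 0); (1, 1, 0, 0, 1, 1, 0); (1, 1, 1, 1, 0, 0, 0); (0, 0, 0, 0, 0, 0, 1); (0, 0, 0, 0, 0, 1, 0))


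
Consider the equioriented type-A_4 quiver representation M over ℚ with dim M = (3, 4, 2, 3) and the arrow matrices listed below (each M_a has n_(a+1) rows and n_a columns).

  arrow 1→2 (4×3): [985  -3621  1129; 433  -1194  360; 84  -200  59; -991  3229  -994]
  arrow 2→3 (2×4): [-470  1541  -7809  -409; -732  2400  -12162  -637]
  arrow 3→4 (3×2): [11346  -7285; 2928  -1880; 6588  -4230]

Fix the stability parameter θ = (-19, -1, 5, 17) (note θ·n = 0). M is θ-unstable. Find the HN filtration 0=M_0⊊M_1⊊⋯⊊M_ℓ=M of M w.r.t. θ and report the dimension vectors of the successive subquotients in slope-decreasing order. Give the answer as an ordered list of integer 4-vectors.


Via rank(M_{q-1}∘⋯∘M_p): M ≅ I[1,2], I[1,3], I[1,4], I[2,2], I[4,4]^2.
μ_θ-semistable layers: μ^(1)=17; μ^(2)=5; μ^(3)=-1; μ^(4)=-19

((0, 0, 0, 3); (0, 0, 2, 0); (0, 4, 0, 0); (3, 0, 0, 0))


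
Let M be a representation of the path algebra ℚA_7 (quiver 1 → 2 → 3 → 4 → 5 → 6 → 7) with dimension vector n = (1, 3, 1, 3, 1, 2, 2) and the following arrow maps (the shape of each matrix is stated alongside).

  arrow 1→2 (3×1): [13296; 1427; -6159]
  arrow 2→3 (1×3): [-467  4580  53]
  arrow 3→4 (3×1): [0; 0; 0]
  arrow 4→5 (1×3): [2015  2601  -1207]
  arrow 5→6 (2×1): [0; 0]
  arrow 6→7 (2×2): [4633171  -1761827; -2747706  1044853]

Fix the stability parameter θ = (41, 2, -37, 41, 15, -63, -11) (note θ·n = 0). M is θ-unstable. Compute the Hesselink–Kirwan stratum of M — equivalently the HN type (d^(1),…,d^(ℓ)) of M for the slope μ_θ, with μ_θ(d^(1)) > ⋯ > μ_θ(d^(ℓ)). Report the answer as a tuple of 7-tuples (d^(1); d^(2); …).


Interval decomposition of M: I[1,3], I[2,2]^2, I[4,4]^2, I[4,5], I[6,7]^2.
HN type (ℓ=5): μ^(1)=41; μ^(2)=28; μ^(3)=2; μ^(4)=-11; μ^(5)=-63

((0, 0, 0, 2, 0, 0, 0); (0, 0, 0, 1, 1, 0, 0); (1, 3, 1, 0, 0, 0, 0); (0, 0, 0, 0, 0, 0, 2); (0, 0, 0, 0, 0, 2, 0))


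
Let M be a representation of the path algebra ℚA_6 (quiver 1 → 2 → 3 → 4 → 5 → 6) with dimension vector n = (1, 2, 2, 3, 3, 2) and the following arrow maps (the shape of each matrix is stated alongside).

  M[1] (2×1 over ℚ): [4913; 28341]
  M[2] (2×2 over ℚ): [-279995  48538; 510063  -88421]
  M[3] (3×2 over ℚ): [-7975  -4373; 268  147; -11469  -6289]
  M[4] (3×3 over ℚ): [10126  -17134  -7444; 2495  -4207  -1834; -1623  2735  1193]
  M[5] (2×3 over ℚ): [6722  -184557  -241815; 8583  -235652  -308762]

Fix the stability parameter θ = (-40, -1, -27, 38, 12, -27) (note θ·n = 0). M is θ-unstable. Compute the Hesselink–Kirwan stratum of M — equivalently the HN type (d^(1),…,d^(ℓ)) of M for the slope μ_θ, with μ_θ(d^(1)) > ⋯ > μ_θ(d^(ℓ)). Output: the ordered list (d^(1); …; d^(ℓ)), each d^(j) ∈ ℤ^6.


Via rank(M_{q-1}∘⋯∘M_p): M ≅ I[1,6], I[2,5], I[4,4], I[5,6].
μ_θ-semistable layers: μ^(1)=38; μ^(2)=25; μ^(3)=23/3; μ^(4)=-15/2; μ^(5)=-14; μ^(6)=-40

((0, 0, 0, 1, 0, 0); (0, 0, 0, 1, 1, 0); (0, 0, 0, 1, 1, 1); (0, 0, 0, 0, 1, 1); (0, 2, 2, 0, 0, 0); (1, 0, 0, 0, 0, 0))


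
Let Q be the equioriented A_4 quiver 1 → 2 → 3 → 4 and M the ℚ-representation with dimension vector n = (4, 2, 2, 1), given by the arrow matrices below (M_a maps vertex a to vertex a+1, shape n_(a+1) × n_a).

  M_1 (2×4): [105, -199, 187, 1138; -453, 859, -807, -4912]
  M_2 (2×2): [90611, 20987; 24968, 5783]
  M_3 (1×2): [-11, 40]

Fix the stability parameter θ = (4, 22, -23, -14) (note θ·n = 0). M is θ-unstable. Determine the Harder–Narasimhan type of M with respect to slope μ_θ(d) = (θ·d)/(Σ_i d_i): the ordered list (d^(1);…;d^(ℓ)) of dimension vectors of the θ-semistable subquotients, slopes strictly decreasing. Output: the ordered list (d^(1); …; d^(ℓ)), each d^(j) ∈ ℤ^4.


Barcode: M ≅ I[1,1]^2, I[1,3], I[1,4]. HN layers by μ_θ (3 steps, strictly decreasing):
  μ^(1)=4; μ^(2)=1; μ^(3)=-11/4

((2, 0, 0, 0); (1, 1, 1, 0); (1, 1, 1, 1))
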